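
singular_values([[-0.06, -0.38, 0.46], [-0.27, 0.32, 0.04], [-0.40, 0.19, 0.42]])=[0.73, 0.61, 0.02]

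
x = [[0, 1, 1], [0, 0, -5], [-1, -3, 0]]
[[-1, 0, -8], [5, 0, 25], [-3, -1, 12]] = x @ [[3, 1, -3], [0, 0, -3], [-1, 0, -5]]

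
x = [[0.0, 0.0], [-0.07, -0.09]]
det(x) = 0.00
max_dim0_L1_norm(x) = 0.09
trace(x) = -0.09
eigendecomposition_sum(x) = [[-0.00, -0.00], [-0.07, -0.09]] + [[0.0, 0.0],  [-0.00, 0.00]]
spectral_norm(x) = 0.11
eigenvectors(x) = [[0.00, 0.79], [1.0, -0.61]]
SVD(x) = [[0.0,1.0], [1.0,0.0]] @ diag([0.1140175425099138, 0.0]) @ [[-0.61, -0.79], [-0.79, 0.61]]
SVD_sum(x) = [[0.00,0.00],  [-0.07,-0.09]] + [[-0.0, 0.0], [0.00, 0.0]]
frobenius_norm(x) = 0.11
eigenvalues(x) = [-0.09, 0.0]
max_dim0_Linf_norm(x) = 0.09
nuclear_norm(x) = 0.11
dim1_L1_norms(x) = [0.0, 0.16]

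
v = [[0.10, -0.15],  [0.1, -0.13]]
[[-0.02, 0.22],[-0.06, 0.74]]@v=[[0.02,-0.03], [0.07,-0.09]]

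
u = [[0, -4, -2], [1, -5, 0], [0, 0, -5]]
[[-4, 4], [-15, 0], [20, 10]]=u@[[0, 0], [3, 0], [-4, -2]]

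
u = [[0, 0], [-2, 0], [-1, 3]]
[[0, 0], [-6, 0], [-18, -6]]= u@[[3, 0], [-5, -2]]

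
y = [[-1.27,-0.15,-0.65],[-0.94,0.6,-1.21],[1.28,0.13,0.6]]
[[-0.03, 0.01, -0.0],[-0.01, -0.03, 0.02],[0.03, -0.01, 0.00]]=y @ [[0.02, 0.0, 0.01], [0.01, -0.05, 0.01], [-0.00, -0.00, -0.02]]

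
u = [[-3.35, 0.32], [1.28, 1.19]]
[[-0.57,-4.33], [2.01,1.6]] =u @[[0.30, 1.29],[1.37, -0.04]]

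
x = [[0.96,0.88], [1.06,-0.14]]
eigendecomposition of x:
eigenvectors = [[0.84, -0.47], [0.54, 0.88]]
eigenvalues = [1.52, -0.7]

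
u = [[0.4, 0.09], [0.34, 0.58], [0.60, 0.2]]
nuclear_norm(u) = 1.31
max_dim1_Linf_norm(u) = 0.6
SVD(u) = [[-0.40, 0.43], [-0.65, -0.76], [-0.64, 0.5]] @ diag([0.9406916038798986, 0.3676945830303516]) @ [[-0.82,-0.58], [0.58,-0.82]]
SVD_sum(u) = [[0.31, 0.22], [0.50, 0.35], [0.49, 0.35]] + [[0.09, -0.13],[-0.16, 0.23],[0.11, -0.15]]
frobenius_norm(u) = 1.01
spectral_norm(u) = 0.94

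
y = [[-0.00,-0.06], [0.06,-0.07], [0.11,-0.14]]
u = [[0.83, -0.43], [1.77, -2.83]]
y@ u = [[-0.11, 0.17], [-0.07, 0.17], [-0.16, 0.35]]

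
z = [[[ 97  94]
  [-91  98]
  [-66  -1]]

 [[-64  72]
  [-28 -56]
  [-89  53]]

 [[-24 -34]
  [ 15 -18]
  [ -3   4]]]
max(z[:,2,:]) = 53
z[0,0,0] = 97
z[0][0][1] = 94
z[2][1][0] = 15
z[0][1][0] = -91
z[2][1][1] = -18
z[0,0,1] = 94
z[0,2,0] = -66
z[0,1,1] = 98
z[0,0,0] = 97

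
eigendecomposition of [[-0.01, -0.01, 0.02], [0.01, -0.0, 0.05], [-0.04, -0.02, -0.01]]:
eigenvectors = [[-0.27-0.25j, (-0.27+0.25j), (0.48+0j)], [-0.71+0.00j, (-0.71-0j), (-0.87+0j)], [0.21-0.57j, (0.21+0.57j), (-0.14+0j)]]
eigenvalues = [(-0.01+0.04j), (-0.01-0.04j), 0j]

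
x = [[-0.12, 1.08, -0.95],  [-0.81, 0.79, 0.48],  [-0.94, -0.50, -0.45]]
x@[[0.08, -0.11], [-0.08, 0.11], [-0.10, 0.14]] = [[-0.00, -0.00], [-0.18, 0.24], [0.01, -0.01]]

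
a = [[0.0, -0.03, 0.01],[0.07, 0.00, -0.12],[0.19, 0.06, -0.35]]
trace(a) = -0.35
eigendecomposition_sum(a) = [[0.0,0.00,-0.00], [0.07,0.03,-0.13], [0.19,0.08,-0.36]] + [[-0.00, 0.0, -0.0], [-0.00, 0.0, -0.0], [-0.00, 0.00, -0.0]] + [[0.00, -0.03, 0.01], [0.0, -0.03, 0.01], [0.00, -0.02, 0.01]]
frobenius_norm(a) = 0.43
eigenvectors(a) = [[-0.0, -0.85, -0.63],[-0.34, -0.20, -0.61],[-0.94, -0.50, -0.48]]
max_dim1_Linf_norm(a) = 0.35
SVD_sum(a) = [[-0.01,  -0.00,  0.01],[0.07,  0.02,  -0.12],[0.19,  0.05,  -0.35]] + [[0.01, -0.03, -0.0], [0.0, -0.02, -0.00], [-0.00, 0.01, 0.0]] + [[-0.00,-0.0,-0.00], [0.0,0.00,0.0], [-0.00,-0.00,-0.0]]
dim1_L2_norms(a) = [0.03, 0.14, 0.4]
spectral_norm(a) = 0.43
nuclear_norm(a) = 0.46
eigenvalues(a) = [-0.33, -0.0, -0.02]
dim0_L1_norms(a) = [0.26, 0.09, 0.48]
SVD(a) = [[0.03, -0.82, -0.57], [-0.32, -0.55, 0.77], [-0.95, 0.16, -0.28]] @ diag([0.4257491618989062, 0.03517513293733819, 0.0006009702316727159]) @ [[-0.48, -0.14, 0.87], [-0.22, 0.98, 0.03], [0.85, 0.18, 0.49]]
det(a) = -0.00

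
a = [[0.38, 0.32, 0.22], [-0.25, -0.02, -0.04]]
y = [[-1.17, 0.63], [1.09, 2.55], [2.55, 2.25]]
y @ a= [[-0.60,-0.39,-0.28], [-0.22,0.3,0.14], [0.41,0.77,0.47]]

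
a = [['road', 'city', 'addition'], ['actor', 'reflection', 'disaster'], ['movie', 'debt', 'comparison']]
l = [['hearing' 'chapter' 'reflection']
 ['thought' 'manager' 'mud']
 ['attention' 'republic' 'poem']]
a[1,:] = ['actor', 'reflection', 'disaster']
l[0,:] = ['hearing', 'chapter', 'reflection']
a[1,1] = 'reflection'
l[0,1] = 'chapter'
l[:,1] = ['chapter', 'manager', 'republic']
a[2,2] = 'comparison'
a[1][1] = 'reflection'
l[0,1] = 'chapter'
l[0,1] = 'chapter'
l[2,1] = 'republic'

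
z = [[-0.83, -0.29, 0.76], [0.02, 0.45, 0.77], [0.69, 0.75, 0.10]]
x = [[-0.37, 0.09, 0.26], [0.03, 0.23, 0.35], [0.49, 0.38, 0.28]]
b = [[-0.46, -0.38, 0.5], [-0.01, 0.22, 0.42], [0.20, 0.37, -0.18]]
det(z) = 0.06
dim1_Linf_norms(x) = [0.37, 0.35, 0.49]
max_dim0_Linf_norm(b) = 0.5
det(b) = 0.03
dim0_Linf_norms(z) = [0.83, 0.75, 0.77]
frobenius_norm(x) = 0.92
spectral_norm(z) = 1.39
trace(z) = -0.28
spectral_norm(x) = 0.75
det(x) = 0.01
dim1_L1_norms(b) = [1.34, 0.65, 0.75]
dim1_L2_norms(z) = [1.16, 0.89, 1.02]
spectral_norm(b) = 0.90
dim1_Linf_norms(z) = [0.83, 0.77, 0.75]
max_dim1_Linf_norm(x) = 0.49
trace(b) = -0.42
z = b + x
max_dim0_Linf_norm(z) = 0.83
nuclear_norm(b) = 1.45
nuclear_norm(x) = 1.32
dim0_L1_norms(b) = [0.67, 0.97, 1.1]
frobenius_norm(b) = 1.02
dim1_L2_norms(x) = [0.46, 0.42, 0.68]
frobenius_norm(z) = 1.79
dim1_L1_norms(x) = [0.72, 0.61, 1.15]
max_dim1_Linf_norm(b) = 0.5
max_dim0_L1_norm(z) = 1.63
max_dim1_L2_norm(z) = 1.16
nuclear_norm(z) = 2.55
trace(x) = 0.14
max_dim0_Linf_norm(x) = 0.49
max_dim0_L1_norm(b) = 1.1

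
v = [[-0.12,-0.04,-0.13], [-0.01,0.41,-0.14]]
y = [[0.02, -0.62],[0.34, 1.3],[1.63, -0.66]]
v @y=[[-0.23,0.11], [-0.09,0.63]]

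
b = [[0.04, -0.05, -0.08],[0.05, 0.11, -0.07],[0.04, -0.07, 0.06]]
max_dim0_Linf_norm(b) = 0.11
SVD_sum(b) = [[0.00, 0.01, -0.01], [0.02, 0.11, -0.08], [-0.01, -0.07, 0.05]] + [[0.05, -0.06, -0.06], [0.00, -0.00, -0.0], [0.01, -0.01, -0.01]] + [[-0.01, -0.0, -0.01],[0.03, 0.01, 0.01],[0.04, 0.01, 0.02]]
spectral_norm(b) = 0.16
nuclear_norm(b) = 0.32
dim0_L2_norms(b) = [0.08, 0.14, 0.12]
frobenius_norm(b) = 0.20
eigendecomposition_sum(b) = [[0.02+0.03j, (-0.03+0.01j), (-0.04+0.01j)], [(0.02-0.01j), 0.01j, 0.01+0.02j], [0.03-0.01j, -0.00+0.02j, 0.03j]] + [[(0.02-0.03j), (-0.03-0.01j), (-0.04-0.01j)], [0.02+0.01j, 0.00-0.01j, (0.01-0.02j)], [(0.03+0.01j), (-0-0.02j), -0.03j]] + [[-0j, 0.00-0.00j, (-0-0j)], [(0.01-0j), (0.1-0j), -0.08-0.00j], [-0.01+0.00j, -0.07+0.00j, (0.06+0j)]]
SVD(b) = [[0.10, 0.97, 0.20], [0.84, 0.02, -0.54], [-0.53, 0.22, -0.82]] @ diag([0.1610246628788992, 0.10299339442710198, 0.05969437703100928]) @ [[0.16, 0.77, -0.61],  [0.47, -0.61, -0.64],  [-0.87, -0.19, -0.46]]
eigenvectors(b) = [[-0.77+0.00j,  -0.77-0.00j,  -0.03+0.00j], [-0.00+0.39j,  (-0-0.39j),  -0.82+0.00j], [-0.14+0.48j,  (-0.14-0.48j),  (0.56+0j)]]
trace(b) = 0.21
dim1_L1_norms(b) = [0.17, 0.23, 0.17]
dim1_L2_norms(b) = [0.1, 0.14, 0.1]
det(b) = 0.00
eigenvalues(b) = [(0.03+0.07j), (0.03-0.07j), (0.16+0j)]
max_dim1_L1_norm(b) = 0.23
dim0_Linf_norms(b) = [0.05, 0.11, 0.08]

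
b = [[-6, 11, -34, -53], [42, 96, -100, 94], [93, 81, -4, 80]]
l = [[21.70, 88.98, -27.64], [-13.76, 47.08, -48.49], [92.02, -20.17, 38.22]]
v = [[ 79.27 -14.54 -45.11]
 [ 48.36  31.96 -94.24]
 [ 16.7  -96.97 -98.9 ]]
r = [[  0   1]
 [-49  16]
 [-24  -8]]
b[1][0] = 42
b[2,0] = 93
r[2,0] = -24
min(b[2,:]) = -4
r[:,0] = [0, -49, -24]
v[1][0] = 48.36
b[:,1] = [11, 96, 81]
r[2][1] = -8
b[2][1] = 81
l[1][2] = -48.49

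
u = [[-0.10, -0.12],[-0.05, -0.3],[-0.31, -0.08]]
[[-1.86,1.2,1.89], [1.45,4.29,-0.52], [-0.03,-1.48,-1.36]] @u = [[-0.46, -0.29], [-0.20, -1.42], [0.5, 0.56]]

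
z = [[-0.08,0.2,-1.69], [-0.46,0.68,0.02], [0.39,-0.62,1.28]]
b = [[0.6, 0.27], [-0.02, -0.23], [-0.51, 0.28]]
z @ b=[[0.81,-0.54], [-0.30,-0.28], [-0.41,0.61]]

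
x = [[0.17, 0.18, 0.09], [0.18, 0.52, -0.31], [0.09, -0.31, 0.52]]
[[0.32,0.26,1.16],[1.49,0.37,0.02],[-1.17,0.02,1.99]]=x @ [[3.46, 1.23, 3.59], [-0.05, 0.30, 1.10], [-2.87, 0.01, 3.86]]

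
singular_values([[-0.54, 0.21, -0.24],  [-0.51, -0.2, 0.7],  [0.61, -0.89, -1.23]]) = [1.77, 0.63, 0.58]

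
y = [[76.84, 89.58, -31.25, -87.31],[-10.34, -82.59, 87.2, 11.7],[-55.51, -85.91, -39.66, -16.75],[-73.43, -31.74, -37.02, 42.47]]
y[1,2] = 87.2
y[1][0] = -10.34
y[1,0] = -10.34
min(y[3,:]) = -73.43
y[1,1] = -82.59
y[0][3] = -87.31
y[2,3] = -16.75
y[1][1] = -82.59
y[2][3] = -16.75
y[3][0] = -73.43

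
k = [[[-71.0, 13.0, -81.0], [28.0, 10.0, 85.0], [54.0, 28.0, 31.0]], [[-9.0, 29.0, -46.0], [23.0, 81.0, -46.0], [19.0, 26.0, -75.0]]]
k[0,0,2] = -81.0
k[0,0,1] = 13.0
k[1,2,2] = -75.0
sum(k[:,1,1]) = 91.0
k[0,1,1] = 10.0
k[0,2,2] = 31.0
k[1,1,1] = 81.0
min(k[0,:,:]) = -81.0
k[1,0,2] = -46.0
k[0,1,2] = 85.0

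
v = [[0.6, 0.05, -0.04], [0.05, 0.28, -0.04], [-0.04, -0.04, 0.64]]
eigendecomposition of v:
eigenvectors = [[0.14,-0.83,-0.55], [-0.99,-0.06,-0.15], [-0.09,-0.56,0.82]]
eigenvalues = [0.27, 0.58, 0.67]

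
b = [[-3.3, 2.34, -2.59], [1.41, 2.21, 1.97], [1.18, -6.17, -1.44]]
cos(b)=[[-8.36, -1.85, -9.16], [1.46, 3.78, 3.19], [6.5, -6.92, 2.5]]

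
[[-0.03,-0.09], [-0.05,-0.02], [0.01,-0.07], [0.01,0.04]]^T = [[-0.03,-0.05,0.01,0.01], [-0.09,-0.02,-0.07,0.04]]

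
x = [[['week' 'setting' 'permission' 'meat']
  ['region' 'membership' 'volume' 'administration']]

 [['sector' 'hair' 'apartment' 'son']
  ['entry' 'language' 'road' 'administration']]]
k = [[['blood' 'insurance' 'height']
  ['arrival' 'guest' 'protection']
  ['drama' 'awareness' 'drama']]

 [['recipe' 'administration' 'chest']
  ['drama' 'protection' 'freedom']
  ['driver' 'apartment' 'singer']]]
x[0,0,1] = 'setting'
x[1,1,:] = ['entry', 'language', 'road', 'administration']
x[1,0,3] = 'son'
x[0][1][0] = 'region'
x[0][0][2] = 'permission'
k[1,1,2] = 'freedom'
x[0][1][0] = 'region'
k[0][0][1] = 'insurance'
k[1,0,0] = 'recipe'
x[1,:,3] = ['son', 'administration']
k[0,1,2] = 'protection'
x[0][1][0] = 'region'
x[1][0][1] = 'hair'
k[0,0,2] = 'height'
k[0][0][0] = 'blood'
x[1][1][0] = 'entry'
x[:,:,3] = [['meat', 'administration'], ['son', 'administration']]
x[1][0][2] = 'apartment'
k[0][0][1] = 'insurance'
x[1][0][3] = 'son'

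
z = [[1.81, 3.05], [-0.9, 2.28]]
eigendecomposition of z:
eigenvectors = [[(0.88+0j), (0.88-0j)],[(0.07+0.47j), 0.07-0.47j]]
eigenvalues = [(2.04+1.64j), (2.04-1.64j)]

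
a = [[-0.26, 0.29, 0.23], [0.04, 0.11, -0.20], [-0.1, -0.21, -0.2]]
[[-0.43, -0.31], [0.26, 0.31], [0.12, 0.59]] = a@[[0.77, -1.05], [0.10, -0.41], [-1.11, -2.01]]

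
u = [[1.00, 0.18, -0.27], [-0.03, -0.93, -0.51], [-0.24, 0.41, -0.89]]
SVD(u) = [[-0.49,  -0.73,  -0.47], [0.85,  -0.29,  -0.45], [0.19,  -0.61,  0.77]] @ diag([1.0857416058141816, 1.0695064872483255, 0.9624557335991041]) @ [[-0.52,-0.74,-0.43], [-0.54,-0.11,0.83], [-0.66,0.67,-0.34]]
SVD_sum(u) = [[0.28, 0.39, 0.23],[-0.48, -0.68, -0.4],[-0.11, -0.15, -0.09]] + [[0.42, 0.09, -0.66], [0.17, 0.03, -0.26], [0.36, 0.07, -0.55]] + [[0.3, -0.3, 0.15], [0.28, -0.29, 0.15], [-0.49, 0.49, -0.25]]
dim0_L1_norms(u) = [1.27, 1.52, 1.67]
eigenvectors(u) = [[(-0.99+0j), -0.04-0.10j, (-0.04+0.1j)],  [-0.02+0.00j, (0.74+0j), (0.74-0j)],  [(0.12+0j), (-0-0.67j), (-0+0.67j)]]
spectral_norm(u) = 1.09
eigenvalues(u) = [(1.04+0j), (-0.93+0.47j), (-0.93-0.47j)]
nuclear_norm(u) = 3.12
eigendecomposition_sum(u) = [[(1.02+0j), 0.06+0.00j, (-0.16+0j)],  [0.02+0.00j, 0j, -0.00+0.00j],  [-0.12-0.00j, -0.01+0.00j, 0.02+0.00j]] + [[(-0.01+0.01j), 0.06+0.05j, -0.06+0.07j], [-0.02-0.06j, -0.47+0.23j, (-0.25-0.5j)], [-0.06+0.02j, (0.21+0.42j), (-0.45+0.23j)]] + [[(-0.01-0.01j), 0.06-0.05j, (-0.06-0.07j)], [-0.02+0.06j, -0.47-0.23j, -0.25+0.50j], [-0.06-0.02j, (0.21-0.42j), (-0.45-0.23j)]]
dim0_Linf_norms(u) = [1.0, 0.93, 0.89]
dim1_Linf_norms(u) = [1.0, 0.93, 0.89]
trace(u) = -0.82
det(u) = 1.12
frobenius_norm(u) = 1.80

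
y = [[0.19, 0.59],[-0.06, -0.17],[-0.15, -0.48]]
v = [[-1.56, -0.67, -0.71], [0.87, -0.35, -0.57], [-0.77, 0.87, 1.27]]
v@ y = [[-0.15, -0.47],  [0.27, 0.85],  [-0.39, -1.21]]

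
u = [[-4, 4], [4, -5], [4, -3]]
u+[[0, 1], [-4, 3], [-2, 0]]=[[-4, 5], [0, -2], [2, -3]]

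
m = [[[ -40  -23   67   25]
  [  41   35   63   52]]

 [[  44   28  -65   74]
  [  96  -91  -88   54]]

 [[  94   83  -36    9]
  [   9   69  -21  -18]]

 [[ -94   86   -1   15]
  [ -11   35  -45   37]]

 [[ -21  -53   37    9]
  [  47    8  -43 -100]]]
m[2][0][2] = -36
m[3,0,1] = 86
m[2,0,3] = 9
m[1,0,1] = 28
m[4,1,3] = -100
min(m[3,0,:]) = -94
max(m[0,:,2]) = 67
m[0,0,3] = 25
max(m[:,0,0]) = 94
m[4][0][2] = 37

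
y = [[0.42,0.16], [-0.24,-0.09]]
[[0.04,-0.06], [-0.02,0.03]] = y @[[0.06, -0.17],[0.08, 0.1]]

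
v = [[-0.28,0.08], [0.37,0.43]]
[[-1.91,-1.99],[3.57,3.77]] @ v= [[-0.2,-1.01],  [0.40,1.91]]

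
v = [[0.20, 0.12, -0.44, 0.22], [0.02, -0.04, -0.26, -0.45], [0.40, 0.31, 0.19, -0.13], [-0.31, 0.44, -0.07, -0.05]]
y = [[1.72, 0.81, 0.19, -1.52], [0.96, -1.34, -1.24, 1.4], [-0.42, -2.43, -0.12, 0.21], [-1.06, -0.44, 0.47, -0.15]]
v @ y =[[0.41, 0.97, 0.05, -0.26], [0.58, 0.9, -0.13, -0.07], [1.04, -0.5, -0.39, -0.11], [-0.03, -0.65, -0.62, 1.08]]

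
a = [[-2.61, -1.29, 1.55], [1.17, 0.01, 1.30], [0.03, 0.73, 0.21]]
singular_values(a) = [3.33, 1.71, 0.71]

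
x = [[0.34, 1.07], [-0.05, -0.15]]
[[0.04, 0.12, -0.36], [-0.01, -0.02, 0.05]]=x @ [[-0.16, 0.22, 0.52],[0.09, 0.04, -0.50]]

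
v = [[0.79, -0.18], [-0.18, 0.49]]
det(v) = 0.35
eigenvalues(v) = [0.87, 0.41]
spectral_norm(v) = 0.87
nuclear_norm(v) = 1.28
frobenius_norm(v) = 0.96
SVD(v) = [[-0.91, 0.42], [0.42, 0.91]] @ diag([0.8743074902771997, 0.40569250972280035]) @ [[-0.91, 0.42], [0.42, 0.91]]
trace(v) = 1.28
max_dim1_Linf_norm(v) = 0.79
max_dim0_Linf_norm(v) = 0.79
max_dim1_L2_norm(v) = 0.81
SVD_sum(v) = [[0.72, -0.34], [-0.34, 0.16]] + [[0.07, 0.16], [0.16, 0.33]]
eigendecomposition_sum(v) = [[0.72, -0.34], [-0.34, 0.16]] + [[0.07, 0.16], [0.16, 0.33]]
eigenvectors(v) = [[0.91,  0.42], [-0.42,  0.91]]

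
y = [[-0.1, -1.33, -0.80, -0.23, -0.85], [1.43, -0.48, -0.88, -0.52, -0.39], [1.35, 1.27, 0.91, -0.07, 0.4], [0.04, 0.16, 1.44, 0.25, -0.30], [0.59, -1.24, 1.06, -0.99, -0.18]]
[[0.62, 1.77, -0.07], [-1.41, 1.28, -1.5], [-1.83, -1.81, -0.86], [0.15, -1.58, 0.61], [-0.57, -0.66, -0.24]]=y@ [[-0.98, 0.12, -0.80], [-0.31, -0.71, -0.02], [0.03, -1.11, 0.37], [0.46, 0.45, 0.22], [-0.28, -0.06, -0.20]]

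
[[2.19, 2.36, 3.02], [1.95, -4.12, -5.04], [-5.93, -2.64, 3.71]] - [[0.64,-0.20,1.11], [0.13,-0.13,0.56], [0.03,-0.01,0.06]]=[[1.55, 2.56, 1.91], [1.82, -3.99, -5.6], [-5.96, -2.63, 3.65]]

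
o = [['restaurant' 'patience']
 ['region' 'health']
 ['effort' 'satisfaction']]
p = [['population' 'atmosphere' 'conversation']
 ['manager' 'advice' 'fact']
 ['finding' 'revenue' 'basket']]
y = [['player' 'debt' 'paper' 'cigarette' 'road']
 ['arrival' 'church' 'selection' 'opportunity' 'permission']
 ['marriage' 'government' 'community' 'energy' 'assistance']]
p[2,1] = 'revenue'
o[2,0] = 'effort'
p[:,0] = ['population', 'manager', 'finding']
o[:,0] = ['restaurant', 'region', 'effort']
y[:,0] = ['player', 'arrival', 'marriage']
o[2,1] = 'satisfaction'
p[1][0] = 'manager'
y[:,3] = ['cigarette', 'opportunity', 'energy']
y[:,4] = ['road', 'permission', 'assistance']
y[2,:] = ['marriage', 'government', 'community', 'energy', 'assistance']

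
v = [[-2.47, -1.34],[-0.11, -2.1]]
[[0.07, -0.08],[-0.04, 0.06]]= v @ [[-0.04,0.05], [0.02,-0.03]]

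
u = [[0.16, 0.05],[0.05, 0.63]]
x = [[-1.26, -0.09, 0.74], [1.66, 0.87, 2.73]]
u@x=[[-0.12,0.03,0.25],[0.98,0.54,1.76]]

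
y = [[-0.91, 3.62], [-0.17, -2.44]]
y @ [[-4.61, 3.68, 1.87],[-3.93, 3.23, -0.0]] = [[-10.03,  8.34,  -1.70], [10.37,  -8.51,  -0.32]]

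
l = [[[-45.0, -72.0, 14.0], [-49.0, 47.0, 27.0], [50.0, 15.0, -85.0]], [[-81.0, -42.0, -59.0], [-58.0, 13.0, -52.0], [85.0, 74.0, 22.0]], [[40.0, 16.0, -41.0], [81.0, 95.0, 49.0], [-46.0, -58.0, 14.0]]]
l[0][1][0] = -49.0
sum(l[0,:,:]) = -98.0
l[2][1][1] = 95.0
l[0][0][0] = -45.0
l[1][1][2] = -52.0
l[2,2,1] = -58.0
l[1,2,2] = 22.0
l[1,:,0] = [-81.0, -58.0, 85.0]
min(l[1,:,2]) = -59.0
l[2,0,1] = 16.0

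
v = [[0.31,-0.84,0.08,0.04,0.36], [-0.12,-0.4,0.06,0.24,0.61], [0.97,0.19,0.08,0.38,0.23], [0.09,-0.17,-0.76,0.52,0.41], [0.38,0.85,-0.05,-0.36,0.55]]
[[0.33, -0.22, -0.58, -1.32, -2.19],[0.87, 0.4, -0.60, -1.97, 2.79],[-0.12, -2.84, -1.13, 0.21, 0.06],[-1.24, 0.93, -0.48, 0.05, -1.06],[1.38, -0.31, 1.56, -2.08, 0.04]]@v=[[-1.38, -1.94, 1.08, -0.16, -1.89], [0.52, 1.7, 1.40, -2.13, 1.15], [-0.75, 1.04, -0.43, -1.03, -1.92], [-1.36, -0.33, -0.07, 0.40, -0.55], [1.81, -0.35, 1.80, -0.52, -0.16]]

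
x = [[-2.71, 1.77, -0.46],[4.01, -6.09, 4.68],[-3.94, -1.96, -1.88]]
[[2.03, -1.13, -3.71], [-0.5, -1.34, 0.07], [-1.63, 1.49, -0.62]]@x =[[4.58, 17.75, 0.75],[-4.29, 7.14, -6.17],[12.84, -10.74, 8.89]]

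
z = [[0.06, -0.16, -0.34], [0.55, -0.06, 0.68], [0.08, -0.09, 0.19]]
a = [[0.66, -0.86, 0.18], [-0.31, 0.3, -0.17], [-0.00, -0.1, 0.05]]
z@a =[[0.09, -0.07, 0.02],[0.38, -0.56, 0.14],[0.08, -0.11, 0.04]]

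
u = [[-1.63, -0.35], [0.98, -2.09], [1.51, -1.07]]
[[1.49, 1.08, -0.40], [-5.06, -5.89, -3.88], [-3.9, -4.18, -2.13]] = u@ [[-1.3, -1.15, -0.14], [1.81, 2.28, 1.79]]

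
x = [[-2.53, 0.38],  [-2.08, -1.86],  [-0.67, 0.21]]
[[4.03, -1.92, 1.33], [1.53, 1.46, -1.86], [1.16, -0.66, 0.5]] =x @ [[-1.47, 0.55, -0.32], [0.82, -1.4, 1.36]]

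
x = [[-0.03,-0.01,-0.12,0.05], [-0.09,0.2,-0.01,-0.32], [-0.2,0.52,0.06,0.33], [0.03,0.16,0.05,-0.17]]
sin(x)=[[-0.03, -0.01, -0.12, 0.05], [-0.09, 0.2, -0.01, -0.32], [-0.20, 0.52, 0.06, 0.33], [0.03, 0.16, 0.05, -0.17]]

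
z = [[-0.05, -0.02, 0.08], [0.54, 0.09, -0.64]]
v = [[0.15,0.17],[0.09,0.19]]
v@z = [[0.08, 0.01, -0.1], [0.10, 0.02, -0.11]]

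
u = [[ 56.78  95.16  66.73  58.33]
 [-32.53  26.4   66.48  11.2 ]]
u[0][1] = 95.16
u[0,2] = 66.73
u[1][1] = 26.4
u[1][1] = 26.4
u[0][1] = 95.16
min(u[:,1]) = 26.4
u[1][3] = 11.2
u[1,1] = 26.4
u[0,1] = 95.16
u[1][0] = -32.53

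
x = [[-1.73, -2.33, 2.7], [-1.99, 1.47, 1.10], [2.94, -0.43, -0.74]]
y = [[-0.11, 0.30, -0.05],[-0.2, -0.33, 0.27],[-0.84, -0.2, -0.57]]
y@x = [[-0.55, 0.72, 0.07], [1.80, -0.14, -1.1], [0.18, 1.91, -2.07]]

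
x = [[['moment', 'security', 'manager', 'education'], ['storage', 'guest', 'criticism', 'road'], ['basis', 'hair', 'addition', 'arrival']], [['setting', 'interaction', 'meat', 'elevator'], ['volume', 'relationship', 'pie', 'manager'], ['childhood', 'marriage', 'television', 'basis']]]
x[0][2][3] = 'arrival'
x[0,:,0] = ['moment', 'storage', 'basis']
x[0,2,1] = 'hair'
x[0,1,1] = 'guest'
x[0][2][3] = 'arrival'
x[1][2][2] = 'television'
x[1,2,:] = ['childhood', 'marriage', 'television', 'basis']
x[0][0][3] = 'education'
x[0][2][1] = 'hair'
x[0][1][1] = 'guest'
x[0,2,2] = 'addition'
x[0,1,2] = 'criticism'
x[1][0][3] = 'elevator'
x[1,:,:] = [['setting', 'interaction', 'meat', 'elevator'], ['volume', 'relationship', 'pie', 'manager'], ['childhood', 'marriage', 'television', 'basis']]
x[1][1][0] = 'volume'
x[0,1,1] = 'guest'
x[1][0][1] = 'interaction'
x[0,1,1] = 'guest'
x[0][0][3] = 'education'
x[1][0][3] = 'elevator'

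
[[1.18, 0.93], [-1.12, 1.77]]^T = [[1.18,  -1.12], [0.93,  1.77]]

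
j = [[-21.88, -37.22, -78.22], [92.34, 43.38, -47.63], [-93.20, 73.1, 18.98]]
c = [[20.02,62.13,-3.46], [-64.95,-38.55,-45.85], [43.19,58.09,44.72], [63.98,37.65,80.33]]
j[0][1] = -37.22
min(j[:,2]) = -78.22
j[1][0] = 92.34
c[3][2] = 80.33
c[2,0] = 43.19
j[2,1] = 73.1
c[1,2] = -45.85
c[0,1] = 62.13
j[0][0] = -21.88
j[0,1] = -37.22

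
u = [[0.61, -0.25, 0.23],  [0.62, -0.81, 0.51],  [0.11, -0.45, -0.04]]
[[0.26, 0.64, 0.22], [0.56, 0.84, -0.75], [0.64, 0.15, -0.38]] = u@[[0.45, 0.84, 1.25], [-1.19, -0.17, 1.25], [-1.34, 0.36, -1.01]]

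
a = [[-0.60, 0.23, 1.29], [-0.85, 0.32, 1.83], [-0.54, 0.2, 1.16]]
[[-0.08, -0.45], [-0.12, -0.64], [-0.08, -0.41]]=a @ [[0.65, 0.24], [0.43, 0.57], [0.16, -0.34]]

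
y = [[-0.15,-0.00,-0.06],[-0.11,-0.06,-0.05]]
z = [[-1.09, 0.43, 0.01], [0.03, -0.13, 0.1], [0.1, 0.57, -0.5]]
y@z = [[0.16,-0.10,0.03],  [0.11,-0.07,0.02]]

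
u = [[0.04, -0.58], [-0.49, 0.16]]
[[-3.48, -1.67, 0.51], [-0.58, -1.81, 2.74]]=u @ [[3.21, 4.73, -6.01],[6.23, 3.20, -1.29]]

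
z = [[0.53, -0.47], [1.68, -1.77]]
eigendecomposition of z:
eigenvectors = [[0.75,0.24], [0.67,0.97]]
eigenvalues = [0.11, -1.35]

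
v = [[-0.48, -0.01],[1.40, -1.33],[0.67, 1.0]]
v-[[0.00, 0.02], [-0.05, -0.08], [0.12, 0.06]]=[[-0.48, -0.03], [1.45, -1.25], [0.55, 0.94]]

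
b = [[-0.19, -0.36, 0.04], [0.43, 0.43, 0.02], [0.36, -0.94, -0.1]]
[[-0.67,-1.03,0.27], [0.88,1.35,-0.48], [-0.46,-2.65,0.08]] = b @ [[1.05, 0.26, -0.74], [1.09, 2.83, -0.37], [-1.91, 0.84, 0.01]]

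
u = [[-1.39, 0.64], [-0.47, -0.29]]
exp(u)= [[0.19, 0.28],[-0.2, 0.67]]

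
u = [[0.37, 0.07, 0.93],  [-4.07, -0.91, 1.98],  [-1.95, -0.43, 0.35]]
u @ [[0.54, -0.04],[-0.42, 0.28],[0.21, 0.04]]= [[0.37, 0.04], [-1.40, -0.01], [-0.80, -0.03]]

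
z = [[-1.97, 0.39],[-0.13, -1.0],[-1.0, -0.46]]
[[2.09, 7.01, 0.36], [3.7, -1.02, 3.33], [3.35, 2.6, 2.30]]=z @ [[-1.75, -3.27, -0.82], [-3.47, 1.45, -3.22]]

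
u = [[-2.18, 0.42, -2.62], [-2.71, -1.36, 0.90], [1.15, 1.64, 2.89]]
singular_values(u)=[4.77, 2.95, 1.64]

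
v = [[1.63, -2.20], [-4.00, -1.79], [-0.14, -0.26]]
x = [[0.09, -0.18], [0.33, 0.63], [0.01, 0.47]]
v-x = [[1.54, -2.02], [-4.33, -2.42], [-0.15, -0.73]]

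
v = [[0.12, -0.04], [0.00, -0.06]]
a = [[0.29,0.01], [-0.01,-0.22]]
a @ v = [[0.03, -0.01], [-0.00, 0.01]]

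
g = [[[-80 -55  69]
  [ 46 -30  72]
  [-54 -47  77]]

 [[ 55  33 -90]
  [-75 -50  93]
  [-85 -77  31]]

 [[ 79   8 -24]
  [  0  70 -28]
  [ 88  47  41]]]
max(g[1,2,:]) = 31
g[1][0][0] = 55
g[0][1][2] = 72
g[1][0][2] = -90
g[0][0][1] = -55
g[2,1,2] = -28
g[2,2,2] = 41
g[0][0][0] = -80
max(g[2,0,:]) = 79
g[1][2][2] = 31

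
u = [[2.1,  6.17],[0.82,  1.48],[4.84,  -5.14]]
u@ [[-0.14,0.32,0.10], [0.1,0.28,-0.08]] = [[0.32, 2.4, -0.28], [0.03, 0.68, -0.04], [-1.19, 0.11, 0.9]]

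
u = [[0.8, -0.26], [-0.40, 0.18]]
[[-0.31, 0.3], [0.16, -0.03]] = u@[[-0.31, 1.15], [0.22, 2.38]]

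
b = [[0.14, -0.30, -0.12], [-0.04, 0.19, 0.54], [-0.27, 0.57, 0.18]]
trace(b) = 0.51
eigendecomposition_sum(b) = [[0.09, -0.23, -0.21], [-0.15, 0.36, 0.33], [-0.17, 0.41, 0.37]] + [[0.00, 0.0, 0.0], [0.00, 0.0, 0.00], [-0.00, -0.00, -0.0]] + [[0.04, -0.07, 0.09], [0.11, -0.17, 0.21], [-0.10, 0.16, -0.19]]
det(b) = -0.00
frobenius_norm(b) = 0.94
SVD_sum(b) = [[0.11, -0.26, -0.19], [-0.15, 0.35, 0.26], [-0.2, 0.47, 0.35]] + [[0.03, -0.04, 0.07], [0.11, -0.16, 0.28], [-0.07, 0.1, -0.17]] + [[0.0, 0.0, -0.00], [0.00, 0.0, -0.0], [0.00, 0.0, -0.0]]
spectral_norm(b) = 0.85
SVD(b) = [[-0.4,-0.21,0.89], [0.54,-0.84,0.05], [0.74,0.5,0.45]] @ diag([0.8463699761542668, 0.40884922684584524, 0.000416139616238451]) @ [[-0.33, 0.76, 0.56], [-0.32, 0.47, -0.82], [0.89, 0.45, -0.09]]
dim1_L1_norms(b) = [0.56, 0.77, 1.02]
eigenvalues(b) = [0.83, 0.0, -0.32]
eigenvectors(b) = [[-0.39, 0.89, -0.29], [0.61, 0.45, -0.71], [0.69, -0.09, 0.65]]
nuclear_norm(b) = 1.26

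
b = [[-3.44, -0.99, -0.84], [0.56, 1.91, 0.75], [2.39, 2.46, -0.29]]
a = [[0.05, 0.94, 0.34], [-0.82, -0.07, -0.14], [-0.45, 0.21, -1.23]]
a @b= [[1.17, 2.58, 0.56], [2.45, 0.33, 0.68], [-1.27, -2.18, 0.89]]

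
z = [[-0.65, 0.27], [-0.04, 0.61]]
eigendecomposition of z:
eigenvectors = [[-1.00, -0.21], [-0.03, -0.98]]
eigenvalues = [-0.64, 0.6]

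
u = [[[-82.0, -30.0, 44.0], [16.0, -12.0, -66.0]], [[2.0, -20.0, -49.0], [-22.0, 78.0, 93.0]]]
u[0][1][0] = 16.0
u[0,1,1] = -12.0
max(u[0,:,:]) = 44.0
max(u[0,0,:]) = 44.0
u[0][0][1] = -30.0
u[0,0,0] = -82.0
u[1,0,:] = [2.0, -20.0, -49.0]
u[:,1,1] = [-12.0, 78.0]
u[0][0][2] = 44.0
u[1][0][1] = -20.0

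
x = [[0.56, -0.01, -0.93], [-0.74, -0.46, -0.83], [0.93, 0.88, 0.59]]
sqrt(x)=[[0.91, 0.2, -0.39], [-0.31, 0.19, -0.73], [0.55, 0.59, 1.11]]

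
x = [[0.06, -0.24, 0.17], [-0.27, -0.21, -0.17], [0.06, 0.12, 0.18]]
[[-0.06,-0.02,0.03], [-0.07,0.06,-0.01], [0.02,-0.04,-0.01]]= x @ [[0.17,-0.06,0.14], [0.21,-0.06,-0.11], [-0.10,-0.19,-0.02]]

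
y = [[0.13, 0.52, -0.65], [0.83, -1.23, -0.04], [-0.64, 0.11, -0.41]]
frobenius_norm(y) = 1.87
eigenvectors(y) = [[-0.82, -0.38, 0.37], [-0.36, 0.88, 0.46], [0.44, -0.29, 0.81]]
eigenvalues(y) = [0.7, -1.57, -0.64]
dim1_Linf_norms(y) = [0.65, 1.23, 0.64]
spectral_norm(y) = 1.61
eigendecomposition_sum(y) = [[0.5, 0.12, -0.29],[0.22, 0.05, -0.13],[-0.26, -0.06, 0.16]] + [[-0.30, 0.50, -0.15], [0.7, -1.16, 0.35], [-0.23, 0.38, -0.12]] + [[-0.07, -0.1, -0.21], [-0.08, -0.12, -0.26], [-0.15, -0.21, -0.45]]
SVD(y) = [[0.28, -0.92, 0.26],[-0.9, -0.35, -0.25],[0.33, -0.16, -0.93]] @ diag([1.611577785949205, 0.749119683171624, 0.5870576974368893]) @ [[-0.57, 0.8, -0.17], [-0.41, -0.09, 0.91], [0.71, 0.59, 0.38]]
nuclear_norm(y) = 2.95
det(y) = 0.71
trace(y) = -1.51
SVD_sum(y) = [[-0.26,0.37,-0.08], [0.83,-1.17,0.25], [-0.30,0.42,-0.09]] + [[0.28,0.06,-0.63], [0.11,0.02,-0.24], [0.05,0.01,-0.11]] + [[0.11, 0.09, 0.06], [-0.11, -0.09, -0.06], [-0.39, -0.32, -0.21]]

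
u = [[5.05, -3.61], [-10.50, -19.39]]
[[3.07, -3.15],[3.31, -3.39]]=u@ [[0.35, -0.36], [-0.36, 0.37]]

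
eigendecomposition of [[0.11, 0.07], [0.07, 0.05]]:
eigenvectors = [[0.83,-0.55], [0.55,0.83]]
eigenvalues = [0.16, 0.0]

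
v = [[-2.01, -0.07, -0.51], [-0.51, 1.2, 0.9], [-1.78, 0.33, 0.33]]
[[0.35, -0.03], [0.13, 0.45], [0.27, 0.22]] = v@[[-0.15,  -0.05], [0.13,  0.17], [-0.11,  0.24]]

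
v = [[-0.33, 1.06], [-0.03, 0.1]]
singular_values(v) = [1.12, 0.0]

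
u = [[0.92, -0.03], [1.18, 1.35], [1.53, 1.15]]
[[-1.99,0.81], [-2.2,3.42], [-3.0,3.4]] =u@[[-2.15, 0.94], [0.25, 1.71]]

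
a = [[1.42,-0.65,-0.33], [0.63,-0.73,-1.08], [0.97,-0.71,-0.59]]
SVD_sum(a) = [[1.11, -0.75, -0.71], [0.97, -0.66, -0.62], [0.98, -0.66, -0.62]] + [[0.3, 0.08, 0.39], [-0.35, -0.09, -0.45], [0.01, 0.00, 0.01]] + [[0.01, 0.02, -0.01], [0.01, 0.02, -0.01], [-0.02, -0.05, 0.02]]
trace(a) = 0.10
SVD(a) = [[-0.63, 0.65, -0.43], [-0.55, -0.76, -0.35], [-0.55, 0.02, 0.83]] @ diag([2.4187976114967467, 0.7628912986005145, 0.06719360934827838]) @ [[-0.73,0.5,0.47],  [0.60,0.16,0.78],  [-0.31,-0.85,0.42]]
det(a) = -0.12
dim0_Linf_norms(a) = [1.42, 0.73, 1.08]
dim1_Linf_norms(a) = [1.42, 1.08, 0.97]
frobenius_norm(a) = 2.54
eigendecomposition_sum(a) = [[0.18, -0.24, -0.33], [0.55, -0.75, -1.01], [0.35, -0.47, -0.64]] + [[1.23, -0.42, 0.02], [0.04, -0.01, 0.0], [0.64, -0.22, 0.01]] + [[0.01, 0.01, -0.02], [0.04, 0.03, -0.07], [-0.02, -0.02, 0.04]]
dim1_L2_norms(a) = [1.6, 1.45, 1.34]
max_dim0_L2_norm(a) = 1.83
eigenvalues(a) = [-1.21, 1.23, 0.08]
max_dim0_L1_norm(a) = 3.02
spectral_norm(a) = 2.42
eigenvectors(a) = [[0.27, 0.89, -0.29],[0.81, 0.03, -0.84],[0.52, 0.46, 0.46]]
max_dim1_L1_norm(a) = 2.44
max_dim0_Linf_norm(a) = 1.42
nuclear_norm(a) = 3.25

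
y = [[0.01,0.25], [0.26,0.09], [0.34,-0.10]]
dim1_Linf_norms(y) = [0.25, 0.26, 0.34]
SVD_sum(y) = [[-0.01, 0.00], [0.25, -0.02], [0.35, -0.03]] + [[0.02, 0.25],[0.01, 0.11],[-0.01, -0.07]]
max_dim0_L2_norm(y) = 0.43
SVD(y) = [[0.02, 0.88],[-0.59, 0.39],[-0.81, -0.26]] @ diag([0.4288763524603192, 0.2827809652369339]) @ [[-1.0, 0.08],[0.08, 1.0]]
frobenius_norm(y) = 0.51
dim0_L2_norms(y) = [0.43, 0.28]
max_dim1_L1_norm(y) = 0.44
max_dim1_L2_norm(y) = 0.35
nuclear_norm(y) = 0.71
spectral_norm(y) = 0.43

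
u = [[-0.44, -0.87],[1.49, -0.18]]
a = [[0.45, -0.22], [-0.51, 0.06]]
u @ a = [[0.25,0.04],[0.76,-0.34]]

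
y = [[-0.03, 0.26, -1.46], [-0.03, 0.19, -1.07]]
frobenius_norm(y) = 1.84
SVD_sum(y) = [[-0.03, 0.26, -1.46], [-0.02, 0.19, -1.07]] + [[0.0, 0.0, -0.0], [-0.01, -0.00, 0.00]]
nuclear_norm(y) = 1.85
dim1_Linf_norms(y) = [1.46, 1.07]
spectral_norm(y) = 1.84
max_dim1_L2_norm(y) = 1.48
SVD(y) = [[-0.81, -0.59],[-0.59, 0.81]] @ diag([1.8390100680067525, 0.006478407967965859]) @ [[0.02,-0.18,0.98], [-1.0,-0.07,0.01]]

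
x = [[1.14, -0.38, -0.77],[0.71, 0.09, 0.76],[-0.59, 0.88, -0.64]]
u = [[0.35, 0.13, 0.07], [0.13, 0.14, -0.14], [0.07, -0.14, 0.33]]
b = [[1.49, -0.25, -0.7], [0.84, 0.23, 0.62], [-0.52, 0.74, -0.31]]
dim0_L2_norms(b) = [1.79, 0.81, 0.99]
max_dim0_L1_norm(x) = 2.44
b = x + u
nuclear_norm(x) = 3.54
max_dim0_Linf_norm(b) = 1.49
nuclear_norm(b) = 3.53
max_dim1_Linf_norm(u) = 0.35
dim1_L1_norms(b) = [2.44, 1.69, 1.57]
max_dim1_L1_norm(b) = 2.44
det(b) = -1.29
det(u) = 0.00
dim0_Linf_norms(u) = [0.35, 0.14, 0.33]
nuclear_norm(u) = 0.82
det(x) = -1.35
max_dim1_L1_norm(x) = 2.29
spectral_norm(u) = 0.41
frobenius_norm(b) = 2.20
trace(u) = 0.82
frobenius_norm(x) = 2.16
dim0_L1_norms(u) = [0.55, 0.41, 0.54]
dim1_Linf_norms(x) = [1.14, 0.76, 0.88]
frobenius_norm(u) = 0.58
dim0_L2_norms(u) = [0.38, 0.24, 0.37]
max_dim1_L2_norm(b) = 1.67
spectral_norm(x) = 1.62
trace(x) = 0.59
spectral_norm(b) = 1.84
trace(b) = 1.41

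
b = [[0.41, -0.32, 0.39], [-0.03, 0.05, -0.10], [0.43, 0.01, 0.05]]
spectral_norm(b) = 0.73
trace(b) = 0.51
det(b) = 0.01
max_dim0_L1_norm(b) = 0.87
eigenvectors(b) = [[0.83, -0.37, -0.22],[-0.12, 0.40, 0.61],[0.54, 0.84, 0.76]]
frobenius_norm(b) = 0.79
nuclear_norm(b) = 1.05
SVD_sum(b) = [[0.49, -0.24, 0.33], [-0.07, 0.04, -0.05], [0.27, -0.13, 0.18]] + [[-0.08,  -0.07,  0.07], [0.04,  0.04,  -0.03], [0.16,  0.14,  -0.13]] + [[0.00, -0.0, -0.0], [0.00, -0.02, -0.02], [-0.0, 0.00, 0.00]]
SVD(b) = [[-0.87, 0.45, -0.21], [0.13, -0.22, -0.97], [-0.48, -0.87, 0.13]] @ diag([0.7343624122785374, 0.28870938805189467, 0.02930420930767073]) @ [[-0.77, 0.38, -0.51], [-0.63, -0.57, 0.53], [-0.09, 0.73, 0.68]]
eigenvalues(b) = [0.71, -0.13, -0.07]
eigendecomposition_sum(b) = [[0.47, -0.22, 0.31], [-0.07, 0.03, -0.05], [0.31, -0.15, 0.20]] + [[-0.08, -0.14, 0.09],[0.09, 0.16, -0.1],[0.18, 0.33, -0.21]] + [[0.02, 0.05, -0.02], [-0.05, -0.14, 0.04], [-0.06, -0.17, 0.05]]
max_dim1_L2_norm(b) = 0.65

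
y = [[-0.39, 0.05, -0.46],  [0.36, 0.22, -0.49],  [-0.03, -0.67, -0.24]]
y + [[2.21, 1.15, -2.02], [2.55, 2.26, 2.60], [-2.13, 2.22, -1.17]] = [[1.82,1.2,-2.48], [2.91,2.48,2.11], [-2.16,1.55,-1.41]]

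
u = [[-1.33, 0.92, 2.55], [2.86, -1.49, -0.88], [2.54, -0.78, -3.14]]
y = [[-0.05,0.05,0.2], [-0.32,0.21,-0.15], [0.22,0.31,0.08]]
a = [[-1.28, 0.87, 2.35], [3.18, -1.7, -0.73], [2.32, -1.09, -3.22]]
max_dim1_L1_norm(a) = 6.63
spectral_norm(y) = 0.43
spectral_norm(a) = 5.82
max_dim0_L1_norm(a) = 6.78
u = y + a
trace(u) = -5.96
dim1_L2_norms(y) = [0.21, 0.41, 0.39]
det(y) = -0.03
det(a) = 2.57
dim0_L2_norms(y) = [0.39, 0.38, 0.26]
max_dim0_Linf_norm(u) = 3.14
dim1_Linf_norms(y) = [0.2, 0.32, 0.31]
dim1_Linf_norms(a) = [2.35, 3.18, 3.22]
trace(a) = -6.20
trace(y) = 0.24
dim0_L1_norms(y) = [0.59, 0.57, 0.43]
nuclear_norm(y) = 1.01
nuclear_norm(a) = 8.14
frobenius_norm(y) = 0.60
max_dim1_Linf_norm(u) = 3.14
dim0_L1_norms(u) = [6.73, 3.19, 6.57]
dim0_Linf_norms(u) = [2.86, 1.49, 3.14]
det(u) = 4.86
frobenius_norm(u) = 6.10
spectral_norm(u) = 5.81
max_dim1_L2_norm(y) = 0.41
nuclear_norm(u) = 8.08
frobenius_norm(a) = 6.20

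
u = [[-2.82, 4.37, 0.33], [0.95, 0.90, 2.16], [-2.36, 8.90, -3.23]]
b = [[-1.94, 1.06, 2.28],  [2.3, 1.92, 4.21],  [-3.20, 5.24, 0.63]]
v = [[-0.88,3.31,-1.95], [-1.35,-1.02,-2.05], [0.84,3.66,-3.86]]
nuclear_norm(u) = 15.53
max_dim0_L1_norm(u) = 14.17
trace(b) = 0.61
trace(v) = -5.76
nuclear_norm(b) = 13.73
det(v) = -25.05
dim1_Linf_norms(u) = [4.37, 2.16, 8.9]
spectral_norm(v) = 6.53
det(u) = 57.03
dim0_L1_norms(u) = [6.13, 14.17, 5.72]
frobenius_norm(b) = 8.65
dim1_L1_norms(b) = [5.28, 8.43, 9.07]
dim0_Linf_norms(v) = [1.35, 3.66, 3.86]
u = b + v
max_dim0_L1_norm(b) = 8.22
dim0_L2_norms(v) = [1.82, 5.04, 4.79]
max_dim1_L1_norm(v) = 8.36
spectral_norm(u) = 10.83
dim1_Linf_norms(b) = [2.28, 4.21, 5.24]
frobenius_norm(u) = 11.35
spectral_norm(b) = 6.81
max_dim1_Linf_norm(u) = 8.9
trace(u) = -5.15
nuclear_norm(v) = 10.61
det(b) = 66.12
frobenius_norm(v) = 7.18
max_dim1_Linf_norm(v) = 3.86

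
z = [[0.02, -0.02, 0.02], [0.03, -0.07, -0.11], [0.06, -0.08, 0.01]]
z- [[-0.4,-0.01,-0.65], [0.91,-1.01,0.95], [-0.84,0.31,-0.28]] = [[0.42, -0.01, 0.67], [-0.88, 0.94, -1.06], [0.90, -0.39, 0.29]]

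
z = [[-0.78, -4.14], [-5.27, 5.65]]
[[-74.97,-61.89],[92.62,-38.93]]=z @[[1.53,19.48], [17.82,11.28]]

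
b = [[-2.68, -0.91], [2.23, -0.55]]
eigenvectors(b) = [[0.40-0.36j,(0.4+0.36j)], [(-0.84+0j),(-0.84-0j)]]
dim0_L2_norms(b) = [3.49, 1.06]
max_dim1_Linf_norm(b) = 2.68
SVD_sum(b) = [[-2.75, -0.30],  [2.14, 0.23]] + [[0.07, -0.61], [0.09, -0.78]]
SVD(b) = [[-0.79, 0.62], [0.62, 0.79]] @ diag([3.505286447620541, 0.9994332994891504]) @ [[0.99, 0.11],[0.11, -0.99]]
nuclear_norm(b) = 4.50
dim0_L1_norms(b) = [4.91, 1.46]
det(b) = 3.50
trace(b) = -3.23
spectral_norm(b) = 3.51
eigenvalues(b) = [(-1.62+0.95j), (-1.62-0.95j)]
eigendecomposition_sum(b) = [[-1.34-0.44j, (-0.45-0.78j)], [(1.11+1.9j), (-0.28+1.38j)]] + [[(-1.34+0.44j),(-0.46+0.78j)],[1.11-1.90j,(-0.28-1.38j)]]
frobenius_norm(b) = 3.64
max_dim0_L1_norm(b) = 4.91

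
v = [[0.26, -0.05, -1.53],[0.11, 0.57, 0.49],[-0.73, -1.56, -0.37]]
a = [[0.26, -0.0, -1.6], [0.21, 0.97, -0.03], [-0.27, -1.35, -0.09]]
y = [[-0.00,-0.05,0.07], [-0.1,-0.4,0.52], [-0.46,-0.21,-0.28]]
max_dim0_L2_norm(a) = 1.66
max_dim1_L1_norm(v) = 2.66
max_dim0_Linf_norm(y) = 0.52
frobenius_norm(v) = 2.47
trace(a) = 1.14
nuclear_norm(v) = 3.53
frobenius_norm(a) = 2.35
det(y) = 0.00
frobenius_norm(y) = 0.88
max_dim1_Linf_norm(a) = 1.6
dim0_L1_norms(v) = [1.1, 2.18, 2.39]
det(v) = -0.21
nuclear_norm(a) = 3.32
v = a + y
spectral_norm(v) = 1.97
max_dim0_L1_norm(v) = 2.39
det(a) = 0.00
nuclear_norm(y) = 1.25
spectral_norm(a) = 1.70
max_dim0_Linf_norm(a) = 1.6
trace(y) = -0.68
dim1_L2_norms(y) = [0.09, 0.66, 0.58]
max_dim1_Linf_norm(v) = 1.56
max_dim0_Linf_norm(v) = 1.56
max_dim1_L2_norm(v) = 1.76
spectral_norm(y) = 0.67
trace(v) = 0.46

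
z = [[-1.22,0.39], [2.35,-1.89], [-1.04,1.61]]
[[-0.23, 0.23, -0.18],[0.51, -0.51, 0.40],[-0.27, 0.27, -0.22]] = z@[[0.17, -0.17, 0.13], [-0.06, 0.06, -0.05]]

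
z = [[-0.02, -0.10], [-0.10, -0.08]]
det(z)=-0.008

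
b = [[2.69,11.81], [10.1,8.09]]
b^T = [[2.69, 10.1],[11.81, 8.09]]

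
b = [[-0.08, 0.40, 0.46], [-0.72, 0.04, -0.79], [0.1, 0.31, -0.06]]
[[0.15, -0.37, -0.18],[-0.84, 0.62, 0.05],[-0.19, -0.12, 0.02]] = b @ [[0.24, -0.32, 0.24], [-0.52, -0.39, -0.07], [0.82, -0.51, -0.29]]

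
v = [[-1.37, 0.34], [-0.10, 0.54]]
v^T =[[-1.37,-0.1], [0.34,0.54]]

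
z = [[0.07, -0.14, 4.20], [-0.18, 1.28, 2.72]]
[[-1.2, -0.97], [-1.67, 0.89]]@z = [[0.09, -1.07, -7.68], [-0.28, 1.37, -4.59]]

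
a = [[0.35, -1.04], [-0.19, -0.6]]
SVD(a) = [[0.89, 0.45], [0.45, -0.89]] @ diag([1.2200789883436132, 0.33407673101014573]) @ [[0.18, -0.98], [0.98, 0.18]]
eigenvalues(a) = [0.53, -0.78]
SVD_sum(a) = [[0.20,-1.07], [0.1,-0.55]] + [[0.15, 0.03], [-0.29, -0.05]]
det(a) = -0.41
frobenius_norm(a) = 1.26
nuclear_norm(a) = 1.55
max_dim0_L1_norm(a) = 1.64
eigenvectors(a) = [[0.99,0.68], [-0.17,0.73]]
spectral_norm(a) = 1.22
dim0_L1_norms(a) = [0.54, 1.64]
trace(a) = -0.25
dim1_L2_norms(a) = [1.1, 0.63]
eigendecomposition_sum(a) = [[0.45, -0.42], [-0.08, 0.07]] + [[-0.10,-0.62], [-0.11,-0.67]]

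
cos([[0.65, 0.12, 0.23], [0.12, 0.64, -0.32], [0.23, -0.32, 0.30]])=[[0.77, -0.04, -0.09], [-0.04, 0.75, 0.13], [-0.09, 0.13, 0.88]]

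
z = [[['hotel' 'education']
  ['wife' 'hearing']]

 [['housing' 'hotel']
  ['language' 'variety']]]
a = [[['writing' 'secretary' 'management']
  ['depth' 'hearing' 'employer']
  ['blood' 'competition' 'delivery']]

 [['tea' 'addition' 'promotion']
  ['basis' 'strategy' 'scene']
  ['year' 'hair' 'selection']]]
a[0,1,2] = 'employer'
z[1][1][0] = 'language'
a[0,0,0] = 'writing'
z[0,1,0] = 'wife'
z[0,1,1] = 'hearing'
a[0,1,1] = 'hearing'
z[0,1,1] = 'hearing'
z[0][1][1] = 'hearing'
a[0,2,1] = 'competition'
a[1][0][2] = 'promotion'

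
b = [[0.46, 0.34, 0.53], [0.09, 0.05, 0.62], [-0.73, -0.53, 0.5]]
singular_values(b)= [1.09, 0.94, 0.01]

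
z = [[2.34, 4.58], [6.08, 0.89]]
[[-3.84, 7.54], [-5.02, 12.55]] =z @ [[-0.76, 1.97], [-0.45, 0.64]]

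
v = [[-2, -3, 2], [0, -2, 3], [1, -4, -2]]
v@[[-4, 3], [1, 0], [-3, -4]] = [[-1, -14], [-11, -12], [-2, 11]]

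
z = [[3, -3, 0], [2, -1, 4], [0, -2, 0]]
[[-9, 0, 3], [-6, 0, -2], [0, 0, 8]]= z @ [[-3, 0, -3], [0, 0, -4], [0, 0, 0]]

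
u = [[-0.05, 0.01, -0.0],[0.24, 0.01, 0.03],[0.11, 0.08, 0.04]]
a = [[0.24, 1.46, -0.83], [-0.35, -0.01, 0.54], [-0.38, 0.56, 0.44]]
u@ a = [[-0.02,-0.07,0.05],  [0.04,0.37,-0.18],  [-0.02,0.18,-0.03]]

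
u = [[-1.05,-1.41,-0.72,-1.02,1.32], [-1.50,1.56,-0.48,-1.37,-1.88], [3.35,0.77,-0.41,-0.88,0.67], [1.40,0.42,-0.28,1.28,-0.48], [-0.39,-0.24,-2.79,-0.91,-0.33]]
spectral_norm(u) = 4.29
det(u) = -0.46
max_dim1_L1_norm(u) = 6.79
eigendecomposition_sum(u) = [[(0.25+0.62j), (0.03+0.3j), -0.15+0.24j, -0.28+0.37j, 0.13-0.16j], [-2.81+0.36j, (-1.25-0.2j), (-0.84-0.88j), (-1.24-1.54j), (0.51+0.72j)], [1.81+1.77j, 0.55+0.99j, (-0.15+1.08j), (-0.4+1.72j), 0.22-0.75j], [(-0.18+0.12j), (-0.09+0.03j), -0.09-0.03j, -0.14-0.06j, (0.06+0.03j)], [-2.90+2.17j, (-1.52+0.56j), (-1.49-0.44j), (-2.35-0.94j), 1.02+0.48j]] + [[(0.25-0.62j), 0.03-0.30j, (-0.15-0.24j), (-0.28-0.37j), 0.13+0.16j], [(-2.81-0.36j), -1.25+0.20j, (-0.84+0.88j), -1.24+1.54j, 0.51-0.72j], [1.81-1.77j, (0.55-0.99j), (-0.15-1.08j), -0.40-1.72j, 0.22+0.75j], [(-0.18-0.12j), (-0.09-0.03j), (-0.09+0.03j), -0.14+0.06j, 0.06-0.03j], [(-2.9-2.17j), (-1.52-0.56j), (-1.49+0.44j), (-2.35+0.94j), 1.02-0.48j]] + [[-1.54+0.00j,  -0.72+0.00j,  -0.01-0.00j,  -1.06-0.00j,  0.63-0.00j], [(4.11-0j),  1.93-0.00j,  (0.03+0j),  2.84+0.00j,  (-1.68+0j)], [(-0.14+0j),  -0.07+0.00j,  -0.00-0.00j,  (-0.1-0j),  0.06-0.00j], [1.46-0.00j,  0.69-0.00j,  0.01+0.00j,  (1.01+0j),  (-0.6+0j)], [(4.91-0j),  (2.31-0j),  0.04+0.00j,  (3.4+0j),  -2.00+0.00j]] + [[(-0.23+0j),-0.12+0.00j,-0.01-0.00j,(-0.26-0j),(0.11-0j)],[0.63-0.00j,0.34-0.00j,0.03+0.00j,(0.73+0j),(-0.3+0j)],[-0.18+0.00j,-0.10+0.00j,-0.01-0.00j,(-0.21-0j),0.09-0.00j],[(0.22-0j),(0.12-0j),(0.01+0j),0.26+0.00j,(-0.11+0j)],[0.56-0.00j,0.30-0.00j,0.03+0.00j,0.64+0.00j,(-0.26+0j)]] + [[0.22-0.00j,-0.62-0.00j,-0.40-0.00j,(0.86-0j),0.32+0.00j], [-0.62+0.00j,1.79+0.00j,(1.14+0j),-2.46+0.00j,(-0.92-0j)], [0.06-0.00j,-0.16-0.00j,-0.10-0.00j,(0.22-0j),0.08+0.00j], [(0.07-0j),(-0.2-0j),(-0.13-0j),(0.28-0j),0.11+0.00j], [(-0.06+0j),0.19+0.00j,(0.12+0j),(-0.26+0j),(-0.1-0j)]]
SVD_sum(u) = [[-1.1, -0.11, -0.23, -0.28, -0.26], [-1.91, -0.19, -0.4, -0.49, -0.45], [2.78, 0.27, 0.59, 0.72, 0.66], [1.36, 0.13, 0.29, 0.35, 0.32], [-1.12, -0.11, -0.24, -0.29, -0.27]] + [[0.06, 0.05, -0.15, -0.1, -0.03], [0.38, 0.29, -0.95, -0.63, -0.2], [0.56, 0.43, -1.40, -0.93, -0.29], [0.05, 0.04, -0.13, -0.08, -0.03], [0.75, 0.57, -1.86, -1.23, -0.39]] + [[-0.02, -1.44, -0.59, -0.26, 1.49], [0.02, 1.34, 0.55, 0.24, -1.38], [-0.00, -0.09, -0.04, -0.02, 0.09], [0.01, 0.46, 0.19, 0.08, -0.48], [-0.01, -0.53, -0.22, -0.10, 0.55]] + [[0.01, 0.09, 0.25, -0.38, 0.12], [0.01, 0.12, 0.33, -0.49, 0.16], [0.01, 0.15, 0.44, -0.65, 0.21], [-0.01, -0.22, -0.63, 0.93, -0.3], [-0.01, -0.17, -0.48, 0.71, -0.23]] + [[-0.00,  0.0,  -0.0,  0.00,  0.00], [-0.00,  0.00,  -0.00,  0.0,  0.0], [-0.00,  0.0,  -0.0,  0.00,  0.0], [-0.0,  0.0,  -0.0,  0.0,  0.00], [0.00,  -0.00,  0.00,  -0.0,  -0.00]]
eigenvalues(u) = [(-0.27+1.9j), (-0.27-1.9j), (-0.6+0j), (0.1+0j), (2.09+0j)]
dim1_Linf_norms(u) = [1.41, 1.88, 3.35, 1.4, 2.79]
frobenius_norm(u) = 6.55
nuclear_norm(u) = 12.65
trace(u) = 1.05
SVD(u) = [[-0.28, -0.06, 0.69, 0.25, 0.62], [-0.48, -0.38, -0.64, 0.33, 0.32], [0.7, -0.56, 0.04, 0.44, 0.03], [0.34, -0.05, -0.22, -0.63, 0.66], [-0.28, -0.74, 0.26, -0.48, -0.29]] @ diag([4.293930560933274, 3.326812464283959, 3.150968774353083, 1.8719362354329625, 0.005447833795261251]) @ [[0.92, 0.09, 0.19, 0.24, 0.22], [-0.30, -0.23, 0.76, 0.5, 0.16], [-0.01, -0.66, -0.27, -0.12, 0.69], [0.01, 0.19, 0.53, -0.79, 0.25], [-0.24, 0.68, -0.18, 0.24, 0.63]]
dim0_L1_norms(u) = [7.69, 4.4, 4.68, 5.46, 4.68]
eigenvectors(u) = [[(0.03-0.12j), 0.03+0.12j, 0.23+0.00j, 0.25+0.00j, (0.32+0j)], [0.47+0.26j, (0.47-0.26j), (-0.61+0j), -0.69+0.00j, -0.93+0.00j], [(-0.07-0.47j), -0.07+0.47j, 0.02+0.00j, 0.20+0.00j, (0.08+0j)], [(0.04+0j), (0.04-0j), (-0.22+0j), -0.24+0.00j, (0.11+0j)], [(0.68+0j), 0.68-0.00j, (-0.73+0j), (-0.6+0j), (-0.1+0j)]]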